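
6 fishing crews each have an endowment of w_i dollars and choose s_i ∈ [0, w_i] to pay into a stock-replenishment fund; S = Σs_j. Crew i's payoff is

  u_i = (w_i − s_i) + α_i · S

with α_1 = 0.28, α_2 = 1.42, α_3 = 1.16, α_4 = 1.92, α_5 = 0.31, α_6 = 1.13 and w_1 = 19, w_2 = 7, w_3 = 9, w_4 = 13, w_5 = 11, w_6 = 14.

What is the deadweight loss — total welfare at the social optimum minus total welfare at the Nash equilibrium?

156.6

∂u_i/∂s_i = α_i − 1, so crew i contributes w_i if α_i > 1, else 0.
α_i > 1 for i ∈ {2, 3, 4, 6}; NE contributions (0, 7, 9, 13, 0, 14), S = 43.
W^NE = Σw_i − S^NE + (Σα_i)·S^NE = 73 + 5.22·43 = 297.46.
Planner: ∂(Σu_j)/∂s_i = Σα_j − 1 = 5.22 > 0, so everyone contributes w_i; S^SO = 73, W^SO = 73 + 5.22·73 = 454.06.
Deadweight loss = 156.6.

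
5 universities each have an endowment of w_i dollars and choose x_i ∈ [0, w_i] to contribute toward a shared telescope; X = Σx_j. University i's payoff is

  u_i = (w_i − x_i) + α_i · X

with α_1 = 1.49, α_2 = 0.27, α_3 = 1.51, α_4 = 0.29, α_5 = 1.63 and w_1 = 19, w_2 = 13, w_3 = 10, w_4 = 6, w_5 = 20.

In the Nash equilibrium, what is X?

49

∂u_i/∂x_i = α_i − 1, so university i contributes w_i if α_i > 1, else 0.
α_i > 1 for i ∈ {1, 3, 5}; NE contributions (19, 0, 10, 0, 20), X = 49.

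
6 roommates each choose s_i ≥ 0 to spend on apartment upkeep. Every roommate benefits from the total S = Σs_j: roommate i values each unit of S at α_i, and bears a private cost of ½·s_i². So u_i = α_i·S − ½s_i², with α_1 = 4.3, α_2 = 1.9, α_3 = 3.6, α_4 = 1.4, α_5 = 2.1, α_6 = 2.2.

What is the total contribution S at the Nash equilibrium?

15.5

Roommate i's FOC: ∂u_i/∂s_i = α_i − s_i = 0, so s_i* = α_i.
NE contributions = (4.3, 1.9, 3.6, 1.4, 2.1, 2.2); S = 15.5.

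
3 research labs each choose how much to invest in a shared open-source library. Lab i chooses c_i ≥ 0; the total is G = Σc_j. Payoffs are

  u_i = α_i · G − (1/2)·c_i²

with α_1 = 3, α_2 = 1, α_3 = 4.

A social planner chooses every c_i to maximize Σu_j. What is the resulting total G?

24

Planner FOC: ∂(Σu_j)/∂c_i = (Σα_j) − c_i = 0, so c_i^SO = Σα_j = 8 for every i; G^SO = 24.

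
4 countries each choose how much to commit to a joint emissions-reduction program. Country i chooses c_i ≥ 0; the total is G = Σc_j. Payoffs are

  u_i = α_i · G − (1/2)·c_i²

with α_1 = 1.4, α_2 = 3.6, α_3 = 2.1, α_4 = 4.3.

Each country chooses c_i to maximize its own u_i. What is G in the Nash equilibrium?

Country i's FOC: ∂u_i/∂c_i = α_i − c_i = 0, so c_i* = α_i.
NE contributions = (1.4, 3.6, 2.1, 4.3); G = 11.4.

11.4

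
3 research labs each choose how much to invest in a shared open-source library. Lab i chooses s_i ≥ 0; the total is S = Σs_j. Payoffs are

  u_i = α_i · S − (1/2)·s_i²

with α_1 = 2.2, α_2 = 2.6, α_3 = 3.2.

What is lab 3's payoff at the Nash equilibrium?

20.48

Lab i's FOC: ∂u_i/∂s_i = α_i − s_i = 0, so s_i* = α_i.
NE contributions = (2.2, 2.6, 3.2); S = 8.
u_3 = α_3·S − ½·(s_3)² = 3.2·8 − ½·3.2² = 20.48.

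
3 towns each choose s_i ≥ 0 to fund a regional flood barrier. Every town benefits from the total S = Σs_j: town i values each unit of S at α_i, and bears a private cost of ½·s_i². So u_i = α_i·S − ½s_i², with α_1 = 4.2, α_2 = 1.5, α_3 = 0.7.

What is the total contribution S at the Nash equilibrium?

Town i's FOC: ∂u_i/∂s_i = α_i − s_i = 0, so s_i* = α_i.
NE contributions = (4.2, 1.5, 0.7); S = 6.4.

6.4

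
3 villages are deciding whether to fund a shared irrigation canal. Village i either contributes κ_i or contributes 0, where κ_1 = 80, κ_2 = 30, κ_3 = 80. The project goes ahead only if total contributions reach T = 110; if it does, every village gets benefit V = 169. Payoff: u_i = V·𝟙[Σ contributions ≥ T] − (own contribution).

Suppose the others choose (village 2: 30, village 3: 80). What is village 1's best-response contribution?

0

Others' total = 110 ≥ 110; contributing adds cost 80 for no extra benefit.
Best response: 0.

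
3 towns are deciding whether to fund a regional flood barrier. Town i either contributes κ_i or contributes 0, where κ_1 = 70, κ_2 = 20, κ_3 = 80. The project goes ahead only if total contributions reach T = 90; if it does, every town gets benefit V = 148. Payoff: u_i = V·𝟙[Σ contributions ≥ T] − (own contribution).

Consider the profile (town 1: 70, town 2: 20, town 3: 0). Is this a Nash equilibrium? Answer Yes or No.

Total = 90 ≥ 90: provided.
Town 1 (pledges 70, payoff 78): dropping to 0 → total 20, payoff 0. No gain.
Town 2 (pledges 20, payoff 128): dropping to 0 → total 70, payoff 0. No gain.
Town 3 (pledges 0, payoff 148): pledging 80 → total 170, payoff 68. No gain.

Yes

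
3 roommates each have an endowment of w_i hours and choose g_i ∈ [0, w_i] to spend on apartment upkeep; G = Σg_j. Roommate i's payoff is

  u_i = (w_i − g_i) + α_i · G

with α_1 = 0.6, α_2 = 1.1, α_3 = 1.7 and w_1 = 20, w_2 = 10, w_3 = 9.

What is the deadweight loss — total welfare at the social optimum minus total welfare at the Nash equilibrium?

∂u_i/∂g_i = α_i − 1, so roommate i contributes w_i if α_i > 1, else 0.
α_i > 1 for i ∈ {2, 3}; NE contributions (0, 10, 9), G = 19.
W^NE = Σw_i − G^NE + (Σα_i)·G^NE = 39 + 2.4·19 = 84.6.
Planner: ∂(Σu_j)/∂g_i = Σα_j − 1 = 2.4 > 0, so everyone contributes w_i; G^SO = 39, W^SO = 39 + 2.4·39 = 132.6.
Deadweight loss = 48.

48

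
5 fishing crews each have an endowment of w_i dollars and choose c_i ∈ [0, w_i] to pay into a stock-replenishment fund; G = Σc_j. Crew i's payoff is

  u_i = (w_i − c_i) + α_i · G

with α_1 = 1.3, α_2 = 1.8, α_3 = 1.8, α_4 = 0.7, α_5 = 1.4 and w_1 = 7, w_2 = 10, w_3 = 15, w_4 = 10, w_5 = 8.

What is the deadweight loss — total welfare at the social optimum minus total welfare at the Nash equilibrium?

60

∂u_i/∂c_i = α_i − 1, so crew i contributes w_i if α_i > 1, else 0.
α_i > 1 for i ∈ {1, 2, 3, 5}; NE contributions (7, 10, 15, 0, 8), G = 40.
W^NE = Σw_i − G^NE + (Σα_i)·G^NE = 50 + 6·40 = 290.
Planner: ∂(Σu_j)/∂c_i = Σα_j − 1 = 6 > 0, so everyone contributes w_i; G^SO = 50, W^SO = 50 + 6·50 = 350.
Deadweight loss = 60.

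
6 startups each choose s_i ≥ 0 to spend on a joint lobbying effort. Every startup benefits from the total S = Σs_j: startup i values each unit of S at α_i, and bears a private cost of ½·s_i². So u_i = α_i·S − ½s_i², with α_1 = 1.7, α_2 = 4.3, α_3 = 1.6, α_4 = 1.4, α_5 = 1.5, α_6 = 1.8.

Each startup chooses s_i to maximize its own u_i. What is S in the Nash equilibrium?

Startup i's FOC: ∂u_i/∂s_i = α_i − s_i = 0, so s_i* = α_i.
NE contributions = (1.7, 4.3, 1.6, 1.4, 1.5, 1.8); S = 12.3.

12.3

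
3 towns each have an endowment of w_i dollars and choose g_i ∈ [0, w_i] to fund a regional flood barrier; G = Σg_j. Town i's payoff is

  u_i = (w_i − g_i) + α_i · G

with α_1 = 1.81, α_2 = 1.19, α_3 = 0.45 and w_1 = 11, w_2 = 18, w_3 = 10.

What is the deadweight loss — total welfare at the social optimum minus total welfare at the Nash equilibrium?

24.5

∂u_i/∂g_i = α_i − 1, so town i contributes w_i if α_i > 1, else 0.
α_i > 1 for i ∈ {1, 2}; NE contributions (11, 18, 0), G = 29.
W^NE = Σw_i − G^NE + (Σα_i)·G^NE = 39 + 2.45·29 = 110.05.
Planner: ∂(Σu_j)/∂g_i = Σα_j − 1 = 2.45 > 0, so everyone contributes w_i; G^SO = 39, W^SO = 39 + 2.45·39 = 134.55.
Deadweight loss = 24.5.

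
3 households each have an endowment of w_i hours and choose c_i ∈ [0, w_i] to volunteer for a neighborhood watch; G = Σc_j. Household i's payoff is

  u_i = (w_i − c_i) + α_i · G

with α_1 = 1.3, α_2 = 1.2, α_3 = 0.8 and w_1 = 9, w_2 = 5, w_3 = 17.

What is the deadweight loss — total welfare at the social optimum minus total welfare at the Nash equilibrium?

∂u_i/∂c_i = α_i − 1, so household i contributes w_i if α_i > 1, else 0.
α_i > 1 for i ∈ {1, 2}; NE contributions (9, 5, 0), G = 14.
W^NE = Σw_i − G^NE + (Σα_i)·G^NE = 31 + 2.3·14 = 63.2.
Planner: ∂(Σu_j)/∂c_i = Σα_j − 1 = 2.3 > 0, so everyone contributes w_i; G^SO = 31, W^SO = 31 + 2.3·31 = 102.3.
Deadweight loss = 39.1.

39.1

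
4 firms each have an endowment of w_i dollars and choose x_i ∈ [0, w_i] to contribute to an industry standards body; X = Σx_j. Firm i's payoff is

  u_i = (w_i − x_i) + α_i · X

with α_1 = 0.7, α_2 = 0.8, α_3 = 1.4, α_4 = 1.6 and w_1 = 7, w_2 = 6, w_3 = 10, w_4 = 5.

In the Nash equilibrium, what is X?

∂u_i/∂x_i = α_i − 1, so firm i contributes w_i if α_i > 1, else 0.
α_i > 1 for i ∈ {3, 4}; NE contributions (0, 0, 10, 5), X = 15.

15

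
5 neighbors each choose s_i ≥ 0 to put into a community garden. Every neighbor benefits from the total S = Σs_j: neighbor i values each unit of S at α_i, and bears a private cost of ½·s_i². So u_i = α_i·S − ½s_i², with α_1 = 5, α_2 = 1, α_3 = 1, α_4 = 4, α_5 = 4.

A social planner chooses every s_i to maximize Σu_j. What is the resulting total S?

Planner FOC: ∂(Σu_j)/∂s_i = (Σα_j) − s_i = 0, so s_i^SO = Σα_j = 15 for every i; S^SO = 75.

75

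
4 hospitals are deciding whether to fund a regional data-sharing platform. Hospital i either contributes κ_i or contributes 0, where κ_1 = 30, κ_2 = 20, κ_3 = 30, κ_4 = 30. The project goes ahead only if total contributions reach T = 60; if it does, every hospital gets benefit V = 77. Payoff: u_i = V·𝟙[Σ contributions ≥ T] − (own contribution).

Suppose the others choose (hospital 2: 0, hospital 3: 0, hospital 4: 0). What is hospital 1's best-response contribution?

0

Others' total = 0. Even contributing 30 gives 30 < 60: no benefit either way.
Best response: 0.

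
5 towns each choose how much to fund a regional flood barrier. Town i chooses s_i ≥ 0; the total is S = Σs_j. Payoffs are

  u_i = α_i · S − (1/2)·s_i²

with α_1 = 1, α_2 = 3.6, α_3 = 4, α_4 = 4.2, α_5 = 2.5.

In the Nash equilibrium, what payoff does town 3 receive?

53.2

Town i's FOC: ∂u_i/∂s_i = α_i − s_i = 0, so s_i* = α_i.
NE contributions = (1, 3.6, 4, 4.2, 2.5); S = 15.3.
u_3 = α_3·S − ½·(s_3)² = 4·15.3 − ½·4² = 53.2.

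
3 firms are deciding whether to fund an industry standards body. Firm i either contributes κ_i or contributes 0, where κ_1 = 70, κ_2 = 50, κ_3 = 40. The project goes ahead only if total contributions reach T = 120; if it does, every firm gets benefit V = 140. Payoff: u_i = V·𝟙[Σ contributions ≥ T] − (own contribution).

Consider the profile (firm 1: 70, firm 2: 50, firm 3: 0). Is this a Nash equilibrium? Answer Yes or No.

Yes

Total = 120 ≥ 120: provided.
Firm 1 (pledges 70, payoff 70): dropping to 0 → total 50, payoff 0. No gain.
Firm 2 (pledges 50, payoff 90): dropping to 0 → total 70, payoff 0. No gain.
Firm 3 (pledges 0, payoff 140): pledging 40 → total 160, payoff 100. No gain.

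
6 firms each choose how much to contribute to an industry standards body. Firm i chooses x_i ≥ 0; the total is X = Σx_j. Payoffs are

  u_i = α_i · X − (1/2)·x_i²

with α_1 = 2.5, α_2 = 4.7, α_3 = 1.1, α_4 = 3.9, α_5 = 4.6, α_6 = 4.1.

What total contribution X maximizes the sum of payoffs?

125.4

Planner FOC: ∂(Σu_j)/∂x_i = (Σα_j) − x_i = 0, so x_i^SO = Σα_j = 20.9 for every i; X^SO = 125.4.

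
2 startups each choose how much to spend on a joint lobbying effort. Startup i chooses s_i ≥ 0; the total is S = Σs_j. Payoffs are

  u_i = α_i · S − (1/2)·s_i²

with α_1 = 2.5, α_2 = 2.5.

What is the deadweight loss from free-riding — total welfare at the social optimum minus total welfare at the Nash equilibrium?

6.25

Startup i's FOC: ∂u_i/∂s_i = α_i − s_i = 0, so s_i* = α_i.
NE contributions = (2.5, 2.5); S = 5.
W^NE = (Σα)·S − ½Σα_i² = 5² − ½·12.5 = 18.75.
Planner sets s_i = Σα_j = 5 for every i, so S^SO = 2·5 = 10.
W^SO = (Σα)·S^SO − ½·2·(Σα)² = (2/2)·5² = 25.
Deadweight loss = W^SO − W^NE = 6.25.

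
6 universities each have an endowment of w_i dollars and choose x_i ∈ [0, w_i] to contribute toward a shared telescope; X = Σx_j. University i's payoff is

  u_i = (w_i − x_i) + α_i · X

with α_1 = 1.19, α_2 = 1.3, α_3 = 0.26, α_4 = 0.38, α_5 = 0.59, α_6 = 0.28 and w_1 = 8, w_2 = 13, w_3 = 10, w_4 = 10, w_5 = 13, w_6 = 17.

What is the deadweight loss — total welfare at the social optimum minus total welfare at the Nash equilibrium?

∂u_i/∂x_i = α_i − 1, so university i contributes w_i if α_i > 1, else 0.
α_i > 1 for i ∈ {1, 2}; NE contributions (8, 13, 0, 0, 0, 0), X = 21.
W^NE = Σw_i − X^NE + (Σα_i)·X^NE = 71 + 3·21 = 134.
Planner: ∂(Σu_j)/∂x_i = Σα_j − 1 = 3 > 0, so everyone contributes w_i; X^SO = 71, W^SO = 71 + 3·71 = 284.
Deadweight loss = 150.

150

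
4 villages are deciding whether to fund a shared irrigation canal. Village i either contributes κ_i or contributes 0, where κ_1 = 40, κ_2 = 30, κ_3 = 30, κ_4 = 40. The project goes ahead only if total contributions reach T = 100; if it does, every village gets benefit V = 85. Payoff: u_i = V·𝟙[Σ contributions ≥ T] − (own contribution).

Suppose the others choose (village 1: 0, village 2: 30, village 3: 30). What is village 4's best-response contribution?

Others' total = 60. Contributing 40 brings total to 100 ≥ 100: gain V − κ_4 = 45.
Best response: 40.

40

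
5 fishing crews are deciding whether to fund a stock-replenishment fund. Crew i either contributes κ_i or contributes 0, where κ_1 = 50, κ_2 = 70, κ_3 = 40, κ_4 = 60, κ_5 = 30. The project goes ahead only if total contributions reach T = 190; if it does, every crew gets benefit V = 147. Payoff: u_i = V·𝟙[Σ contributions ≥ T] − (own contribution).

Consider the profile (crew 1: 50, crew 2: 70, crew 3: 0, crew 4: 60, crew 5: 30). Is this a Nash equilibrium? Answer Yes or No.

Yes

Total = 210 ≥ 190: provided.
Crew 1 (pledges 50, payoff 97): dropping to 0 → total 160, payoff 0. No gain.
Crew 2 (pledges 70, payoff 77): dropping to 0 → total 140, payoff 0. No gain.
Crew 3 (pledges 0, payoff 147): pledging 40 → total 250, payoff 107. No gain.
Crew 4 (pledges 60, payoff 87): dropping to 0 → total 150, payoff 0. No gain.
Crew 5 (pledges 30, payoff 117): dropping to 0 → total 180, payoff 0. No gain.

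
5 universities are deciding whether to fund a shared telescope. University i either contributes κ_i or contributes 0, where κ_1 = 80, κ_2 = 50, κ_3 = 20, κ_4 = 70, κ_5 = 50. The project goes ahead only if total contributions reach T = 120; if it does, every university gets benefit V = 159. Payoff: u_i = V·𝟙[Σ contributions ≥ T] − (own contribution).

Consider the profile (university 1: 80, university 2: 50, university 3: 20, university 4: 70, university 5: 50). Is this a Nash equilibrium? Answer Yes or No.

No

Total = 270 ≥ 120: provided.
University 1 (pledges 80, payoff 79): dropping to 0 → total 190, payoff 159. Profitable deviation.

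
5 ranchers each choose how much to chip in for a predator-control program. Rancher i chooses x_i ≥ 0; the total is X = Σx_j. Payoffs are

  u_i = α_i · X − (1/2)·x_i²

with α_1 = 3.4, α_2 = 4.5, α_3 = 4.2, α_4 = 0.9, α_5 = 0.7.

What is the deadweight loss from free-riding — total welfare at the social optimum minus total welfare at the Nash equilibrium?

Rancher i's FOC: ∂u_i/∂x_i = α_i − x_i = 0, so x_i* = α_i.
NE contributions = (3.4, 4.5, 4.2, 0.9, 0.7); X = 13.7.
W^NE = (Σα)·X − ½Σα_i² = 13.7² − ½·50.75 = 162.315.
Planner sets x_i = Σα_j = 13.7 for every i, so X^SO = 5·13.7 = 68.5.
W^SO = (Σα)·X^SO − ½·5·(Σα)² = (5/2)·13.7² = 469.225.
Deadweight loss = W^SO − W^NE = 306.91.

306.91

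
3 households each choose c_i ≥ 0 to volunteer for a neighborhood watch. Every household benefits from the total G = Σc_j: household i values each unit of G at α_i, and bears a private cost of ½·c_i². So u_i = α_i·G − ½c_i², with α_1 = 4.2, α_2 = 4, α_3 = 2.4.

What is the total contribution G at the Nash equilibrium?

10.6

Household i's FOC: ∂u_i/∂c_i = α_i − c_i = 0, so c_i* = α_i.
NE contributions = (4.2, 4, 2.4); G = 10.6.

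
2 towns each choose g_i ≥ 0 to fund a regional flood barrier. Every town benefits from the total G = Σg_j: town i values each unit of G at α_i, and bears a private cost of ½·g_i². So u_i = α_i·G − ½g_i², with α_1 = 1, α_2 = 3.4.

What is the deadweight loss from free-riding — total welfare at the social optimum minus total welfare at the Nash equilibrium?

Town i's FOC: ∂u_i/∂g_i = α_i − g_i = 0, so g_i* = α_i.
NE contributions = (1, 3.4); G = 4.4.
W^NE = (Σα)·G − ½Σα_i² = 4.4² − ½·12.56 = 13.08.
Planner sets g_i = Σα_j = 4.4 for every i, so G^SO = 2·4.4 = 8.8.
W^SO = (Σα)·G^SO − ½·2·(Σα)² = (2/2)·4.4² = 19.36.
Deadweight loss = W^SO − W^NE = 6.28.

6.28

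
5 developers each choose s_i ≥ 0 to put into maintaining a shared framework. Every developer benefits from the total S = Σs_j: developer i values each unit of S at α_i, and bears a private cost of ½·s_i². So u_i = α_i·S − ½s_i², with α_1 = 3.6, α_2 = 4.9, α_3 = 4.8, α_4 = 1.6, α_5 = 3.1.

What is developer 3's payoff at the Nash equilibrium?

74.88

Developer i's FOC: ∂u_i/∂s_i = α_i − s_i = 0, so s_i* = α_i.
NE contributions = (3.6, 4.9, 4.8, 1.6, 3.1); S = 18.
u_3 = α_3·S − ½·(s_3)² = 4.8·18 − ½·4.8² = 74.88.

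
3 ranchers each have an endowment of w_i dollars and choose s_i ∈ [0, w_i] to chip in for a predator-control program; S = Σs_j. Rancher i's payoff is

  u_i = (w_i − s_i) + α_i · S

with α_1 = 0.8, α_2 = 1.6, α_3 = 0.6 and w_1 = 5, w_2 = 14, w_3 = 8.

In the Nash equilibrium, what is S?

14

∂u_i/∂s_i = α_i − 1, so rancher i contributes w_i if α_i > 1, else 0.
α_i > 1 for i ∈ {2}; NE contributions (0, 14, 0), S = 14.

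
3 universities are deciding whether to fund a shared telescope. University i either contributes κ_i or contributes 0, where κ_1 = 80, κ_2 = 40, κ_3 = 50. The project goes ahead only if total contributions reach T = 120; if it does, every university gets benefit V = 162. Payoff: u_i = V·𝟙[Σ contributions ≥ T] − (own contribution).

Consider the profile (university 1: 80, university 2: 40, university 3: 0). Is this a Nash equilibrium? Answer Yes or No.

Total = 120 ≥ 120: provided.
University 1 (pledges 80, payoff 82): dropping to 0 → total 40, payoff 0. No gain.
University 2 (pledges 40, payoff 122): dropping to 0 → total 80, payoff 0. No gain.
University 3 (pledges 0, payoff 162): pledging 50 → total 170, payoff 112. No gain.

Yes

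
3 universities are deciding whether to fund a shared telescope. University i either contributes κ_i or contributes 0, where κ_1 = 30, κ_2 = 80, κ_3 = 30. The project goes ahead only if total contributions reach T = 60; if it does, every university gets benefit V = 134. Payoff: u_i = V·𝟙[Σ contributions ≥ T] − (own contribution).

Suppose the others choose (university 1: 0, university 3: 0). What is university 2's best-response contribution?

Others' total = 0. Contributing 80 brings total to 80 ≥ 60: gain V − κ_2 = 54.
Best response: 80.

80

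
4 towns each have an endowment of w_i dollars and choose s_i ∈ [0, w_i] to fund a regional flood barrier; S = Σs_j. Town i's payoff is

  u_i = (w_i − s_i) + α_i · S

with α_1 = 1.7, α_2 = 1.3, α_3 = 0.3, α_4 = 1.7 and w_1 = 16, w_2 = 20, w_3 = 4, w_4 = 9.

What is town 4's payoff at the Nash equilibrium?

∂u_i/∂s_i = α_i − 1, so town i contributes w_i if α_i > 1, else 0.
α_i > 1 for i ∈ {1, 2, 4}; NE contributions (16, 20, 0, 9), S = 45.
u_4 = (9 − 9) + 1.7·45 = 76.5.

76.5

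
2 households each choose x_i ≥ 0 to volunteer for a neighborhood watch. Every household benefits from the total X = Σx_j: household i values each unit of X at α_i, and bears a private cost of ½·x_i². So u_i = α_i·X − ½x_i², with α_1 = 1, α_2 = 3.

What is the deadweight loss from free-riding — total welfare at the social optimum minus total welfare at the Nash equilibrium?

Household i's FOC: ∂u_i/∂x_i = α_i − x_i = 0, so x_i* = α_i.
NE contributions = (1, 3); X = 4.
W^NE = (Σα)·X − ½Σα_i² = 4² − ½·10 = 11.
Planner sets x_i = Σα_j = 4 for every i, so X^SO = 2·4 = 8.
W^SO = (Σα)·X^SO − ½·2·(Σα)² = (2/2)·4² = 16.
Deadweight loss = W^SO − W^NE = 5.

5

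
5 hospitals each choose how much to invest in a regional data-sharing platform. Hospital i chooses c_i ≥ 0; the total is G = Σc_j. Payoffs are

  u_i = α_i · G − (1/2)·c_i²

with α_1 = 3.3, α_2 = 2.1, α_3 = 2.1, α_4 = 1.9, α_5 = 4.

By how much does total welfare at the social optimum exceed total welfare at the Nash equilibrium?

Hospital i's FOC: ∂u_i/∂c_i = α_i − c_i = 0, so c_i* = α_i.
NE contributions = (3.3, 2.1, 2.1, 1.9, 4); G = 13.4.
W^NE = (Σα)·G − ½Σα_i² = 13.4² − ½·39.32 = 159.9.
Planner sets c_i = Σα_j = 13.4 for every i, so G^SO = 5·13.4 = 67.
W^SO = (Σα)·G^SO − ½·5·(Σα)² = (5/2)·13.4² = 448.9.
Deadweight loss = W^SO − W^NE = 289.

289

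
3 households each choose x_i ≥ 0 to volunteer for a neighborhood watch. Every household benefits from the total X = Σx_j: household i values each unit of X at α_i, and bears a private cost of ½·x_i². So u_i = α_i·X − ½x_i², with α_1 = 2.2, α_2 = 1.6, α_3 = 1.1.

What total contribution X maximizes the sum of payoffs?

Planner FOC: ∂(Σu_j)/∂x_i = (Σα_j) − x_i = 0, so x_i^SO = Σα_j = 4.9 for every i; X^SO = 14.7.

14.7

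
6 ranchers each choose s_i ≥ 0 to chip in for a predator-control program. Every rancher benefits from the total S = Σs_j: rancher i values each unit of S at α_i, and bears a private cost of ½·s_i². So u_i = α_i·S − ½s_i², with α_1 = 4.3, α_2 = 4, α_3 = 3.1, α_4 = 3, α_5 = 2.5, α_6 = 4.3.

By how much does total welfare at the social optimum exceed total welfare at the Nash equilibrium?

Rancher i's FOC: ∂u_i/∂s_i = α_i − s_i = 0, so s_i* = α_i.
NE contributions = (4.3, 4, 3.1, 3, 2.5, 4.3); S = 21.2.
W^NE = (Σα)·S − ½Σα_i² = 21.2² − ½·77.84 = 410.52.
Planner sets s_i = Σα_j = 21.2 for every i, so S^SO = 6·21.2 = 127.2.
W^SO = (Σα)·S^SO − ½·6·(Σα)² = (6/2)·21.2² = 1348.32.
Deadweight loss = W^SO − W^NE = 937.8.

937.8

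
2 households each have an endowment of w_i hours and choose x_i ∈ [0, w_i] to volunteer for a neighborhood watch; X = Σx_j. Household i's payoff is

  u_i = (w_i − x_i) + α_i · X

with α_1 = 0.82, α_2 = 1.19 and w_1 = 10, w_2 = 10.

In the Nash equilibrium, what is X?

10

∂u_i/∂x_i = α_i − 1, so household i contributes w_i if α_i > 1, else 0.
α_i > 1 for i ∈ {2}; NE contributions (0, 10), X = 10.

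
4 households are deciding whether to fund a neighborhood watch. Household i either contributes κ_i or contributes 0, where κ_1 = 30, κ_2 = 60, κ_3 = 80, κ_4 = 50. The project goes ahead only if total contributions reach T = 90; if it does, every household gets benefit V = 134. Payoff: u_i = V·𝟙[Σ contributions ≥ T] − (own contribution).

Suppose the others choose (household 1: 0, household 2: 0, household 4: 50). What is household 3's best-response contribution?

80

Others' total = 50. Contributing 80 brings total to 130 ≥ 90: gain V − κ_3 = 54.
Best response: 80.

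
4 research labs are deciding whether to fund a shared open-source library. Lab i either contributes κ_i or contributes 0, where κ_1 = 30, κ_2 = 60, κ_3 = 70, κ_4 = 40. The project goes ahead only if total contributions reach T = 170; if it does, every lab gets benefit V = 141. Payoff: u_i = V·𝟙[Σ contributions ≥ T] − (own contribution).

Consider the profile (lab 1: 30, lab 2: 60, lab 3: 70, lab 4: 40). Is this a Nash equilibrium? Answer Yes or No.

Total = 200 ≥ 170: provided.
Lab 1 (pledges 30, payoff 111): dropping to 0 → total 170, payoff 141. Profitable deviation.

No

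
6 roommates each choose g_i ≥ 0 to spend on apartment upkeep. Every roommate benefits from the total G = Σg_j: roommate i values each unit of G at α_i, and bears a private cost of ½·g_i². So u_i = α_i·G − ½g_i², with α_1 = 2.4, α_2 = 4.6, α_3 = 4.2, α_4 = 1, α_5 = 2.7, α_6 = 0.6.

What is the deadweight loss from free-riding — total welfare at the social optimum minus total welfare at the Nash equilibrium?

Roommate i's FOC: ∂u_i/∂g_i = α_i − g_i = 0, so g_i* = α_i.
NE contributions = (2.4, 4.6, 4.2, 1, 2.7, 0.6); G = 15.5.
W^NE = (Σα)·G − ½Σα_i² = 15.5² − ½·53.21 = 213.645.
Planner sets g_i = Σα_j = 15.5 for every i, so G^SO = 6·15.5 = 93.
W^SO = (Σα)·G^SO − ½·6·(Σα)² = (6/2)·15.5² = 720.75.
Deadweight loss = W^SO − W^NE = 507.105.

507.105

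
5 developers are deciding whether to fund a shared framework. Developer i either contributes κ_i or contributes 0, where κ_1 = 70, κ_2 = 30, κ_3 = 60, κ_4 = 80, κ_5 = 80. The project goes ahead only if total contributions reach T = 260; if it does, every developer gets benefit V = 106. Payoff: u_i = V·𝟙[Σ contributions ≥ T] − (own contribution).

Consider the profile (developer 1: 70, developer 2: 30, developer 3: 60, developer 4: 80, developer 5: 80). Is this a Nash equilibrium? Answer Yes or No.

Total = 320 ≥ 260: provided.
Developer 1 (pledges 70, payoff 36): dropping to 0 → total 250, payoff 0. No gain.
Developer 2 (pledges 30, payoff 76): dropping to 0 → total 290, payoff 106. Profitable deviation.

No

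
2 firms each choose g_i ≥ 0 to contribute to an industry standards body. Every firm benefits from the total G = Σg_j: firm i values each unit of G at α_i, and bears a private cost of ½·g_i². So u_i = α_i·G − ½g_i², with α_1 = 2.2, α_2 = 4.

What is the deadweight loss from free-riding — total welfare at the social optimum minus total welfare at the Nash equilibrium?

10.42

Firm i's FOC: ∂u_i/∂g_i = α_i − g_i = 0, so g_i* = α_i.
NE contributions = (2.2, 4); G = 6.2.
W^NE = (Σα)·G − ½Σα_i² = 6.2² − ½·20.84 = 28.02.
Planner sets g_i = Σα_j = 6.2 for every i, so G^SO = 2·6.2 = 12.4.
W^SO = (Σα)·G^SO − ½·2·(Σα)² = (2/2)·6.2² = 38.44.
Deadweight loss = W^SO − W^NE = 10.42.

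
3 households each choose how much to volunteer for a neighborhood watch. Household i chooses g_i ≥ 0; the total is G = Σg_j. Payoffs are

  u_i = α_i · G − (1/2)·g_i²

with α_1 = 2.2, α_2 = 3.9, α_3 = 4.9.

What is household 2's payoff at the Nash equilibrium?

35.295

Household i's FOC: ∂u_i/∂g_i = α_i − g_i = 0, so g_i* = α_i.
NE contributions = (2.2, 3.9, 4.9); G = 11.
u_2 = α_2·G − ½·(g_2)² = 3.9·11 − ½·3.9² = 35.295.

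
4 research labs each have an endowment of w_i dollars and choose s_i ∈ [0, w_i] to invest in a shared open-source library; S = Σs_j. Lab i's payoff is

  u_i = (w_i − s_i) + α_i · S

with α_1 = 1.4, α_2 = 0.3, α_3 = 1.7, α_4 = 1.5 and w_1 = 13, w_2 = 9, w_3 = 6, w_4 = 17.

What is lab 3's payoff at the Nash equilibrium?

∂u_i/∂s_i = α_i − 1, so lab i contributes w_i if α_i > 1, else 0.
α_i > 1 for i ∈ {1, 3, 4}; NE contributions (13, 0, 6, 17), S = 36.
u_3 = (6 − 6) + 1.7·36 = 61.2.

61.2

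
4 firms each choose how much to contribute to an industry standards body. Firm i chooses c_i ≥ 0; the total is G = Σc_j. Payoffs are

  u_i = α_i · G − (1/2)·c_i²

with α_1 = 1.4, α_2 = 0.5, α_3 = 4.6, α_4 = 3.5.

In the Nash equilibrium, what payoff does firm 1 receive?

13.02

Firm i's FOC: ∂u_i/∂c_i = α_i − c_i = 0, so c_i* = α_i.
NE contributions = (1.4, 0.5, 4.6, 3.5); G = 10.
u_1 = α_1·G − ½·(c_1)² = 1.4·10 − ½·1.4² = 13.02.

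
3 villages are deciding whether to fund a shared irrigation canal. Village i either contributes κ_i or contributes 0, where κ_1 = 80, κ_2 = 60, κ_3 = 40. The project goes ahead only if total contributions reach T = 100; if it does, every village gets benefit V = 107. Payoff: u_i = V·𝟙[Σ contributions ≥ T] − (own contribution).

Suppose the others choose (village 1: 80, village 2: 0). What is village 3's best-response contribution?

40

Others' total = 80. Contributing 40 brings total to 120 ≥ 100: gain V − κ_3 = 67.
Best response: 40.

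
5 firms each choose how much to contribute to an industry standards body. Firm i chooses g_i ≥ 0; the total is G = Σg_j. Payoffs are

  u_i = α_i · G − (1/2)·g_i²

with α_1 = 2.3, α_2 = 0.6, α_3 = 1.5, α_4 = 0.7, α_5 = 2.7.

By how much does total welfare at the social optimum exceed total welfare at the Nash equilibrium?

Firm i's FOC: ∂u_i/∂g_i = α_i − g_i = 0, so g_i* = α_i.
NE contributions = (2.3, 0.6, 1.5, 0.7, 2.7); G = 7.8.
W^NE = (Σα)·G − ½Σα_i² = 7.8² − ½·15.68 = 53.
Planner sets g_i = Σα_j = 7.8 for every i, so G^SO = 5·7.8 = 39.
W^SO = (Σα)·G^SO − ½·5·(Σα)² = (5/2)·7.8² = 152.1.
Deadweight loss = W^SO − W^NE = 99.1.

99.1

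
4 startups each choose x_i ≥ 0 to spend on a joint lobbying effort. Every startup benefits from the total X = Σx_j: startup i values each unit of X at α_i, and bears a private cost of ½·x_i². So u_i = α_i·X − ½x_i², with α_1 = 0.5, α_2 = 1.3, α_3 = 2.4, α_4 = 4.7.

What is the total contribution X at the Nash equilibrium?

Startup i's FOC: ∂u_i/∂x_i = α_i − x_i = 0, so x_i* = α_i.
NE contributions = (0.5, 1.3, 2.4, 4.7); X = 8.9.

8.9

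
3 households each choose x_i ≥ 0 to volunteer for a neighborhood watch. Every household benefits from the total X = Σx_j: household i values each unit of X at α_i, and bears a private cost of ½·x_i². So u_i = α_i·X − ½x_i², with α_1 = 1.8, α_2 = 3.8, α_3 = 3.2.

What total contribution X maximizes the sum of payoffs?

Planner FOC: ∂(Σu_j)/∂x_i = (Σα_j) − x_i = 0, so x_i^SO = Σα_j = 8.8 for every i; X^SO = 26.4.

26.4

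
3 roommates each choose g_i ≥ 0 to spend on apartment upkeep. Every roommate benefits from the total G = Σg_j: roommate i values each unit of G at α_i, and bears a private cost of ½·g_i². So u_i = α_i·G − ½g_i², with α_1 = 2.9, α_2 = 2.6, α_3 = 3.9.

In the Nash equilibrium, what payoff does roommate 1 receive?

23.055

Roommate i's FOC: ∂u_i/∂g_i = α_i − g_i = 0, so g_i* = α_i.
NE contributions = (2.9, 2.6, 3.9); G = 9.4.
u_1 = α_1·G − ½·(g_1)² = 2.9·9.4 − ½·2.9² = 23.055.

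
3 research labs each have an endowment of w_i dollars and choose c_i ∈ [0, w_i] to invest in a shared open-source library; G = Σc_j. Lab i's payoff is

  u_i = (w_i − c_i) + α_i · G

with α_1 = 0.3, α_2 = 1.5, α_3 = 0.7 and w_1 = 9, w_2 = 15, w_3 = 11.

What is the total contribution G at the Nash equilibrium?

∂u_i/∂c_i = α_i − 1, so lab i contributes w_i if α_i > 1, else 0.
α_i > 1 for i ∈ {2}; NE contributions (0, 15, 0), G = 15.

15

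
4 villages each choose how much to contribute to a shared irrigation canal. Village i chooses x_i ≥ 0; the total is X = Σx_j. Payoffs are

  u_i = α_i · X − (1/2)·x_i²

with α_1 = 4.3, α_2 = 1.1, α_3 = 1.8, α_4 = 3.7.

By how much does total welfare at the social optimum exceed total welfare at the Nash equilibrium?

137.125

Village i's FOC: ∂u_i/∂x_i = α_i − x_i = 0, so x_i* = α_i.
NE contributions = (4.3, 1.1, 1.8, 3.7); X = 10.9.
W^NE = (Σα)·X − ½Σα_i² = 10.9² − ½·36.63 = 100.495.
Planner sets x_i = Σα_j = 10.9 for every i, so X^SO = 4·10.9 = 43.6.
W^SO = (Σα)·X^SO − ½·4·(Σα)² = (4/2)·10.9² = 237.62.
Deadweight loss = W^SO − W^NE = 137.125.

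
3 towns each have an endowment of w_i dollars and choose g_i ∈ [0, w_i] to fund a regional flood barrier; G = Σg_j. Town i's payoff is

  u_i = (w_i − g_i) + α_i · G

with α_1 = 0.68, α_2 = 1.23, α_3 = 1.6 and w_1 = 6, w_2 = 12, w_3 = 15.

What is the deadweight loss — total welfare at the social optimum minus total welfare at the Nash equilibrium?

∂u_i/∂g_i = α_i − 1, so town i contributes w_i if α_i > 1, else 0.
α_i > 1 for i ∈ {2, 3}; NE contributions (0, 12, 15), G = 27.
W^NE = Σw_i − G^NE + (Σα_i)·G^NE = 33 + 2.51·27 = 100.77.
Planner: ∂(Σu_j)/∂g_i = Σα_j − 1 = 2.51 > 0, so everyone contributes w_i; G^SO = 33, W^SO = 33 + 2.51·33 = 115.83.
Deadweight loss = 15.06.

15.06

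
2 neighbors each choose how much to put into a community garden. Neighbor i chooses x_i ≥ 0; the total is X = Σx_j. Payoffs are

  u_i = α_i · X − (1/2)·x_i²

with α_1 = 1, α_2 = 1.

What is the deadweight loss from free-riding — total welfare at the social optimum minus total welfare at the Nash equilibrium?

Neighbor i's FOC: ∂u_i/∂x_i = α_i − x_i = 0, so x_i* = α_i.
NE contributions = (1, 1); X = 2.
W^NE = (Σα)·X − ½Σα_i² = 2² − ½·2 = 3.
Planner sets x_i = Σα_j = 2 for every i, so X^SO = 2·2 = 4.
W^SO = (Σα)·X^SO − ½·2·(Σα)² = (2/2)·2² = 4.
Deadweight loss = W^SO − W^NE = 1.

1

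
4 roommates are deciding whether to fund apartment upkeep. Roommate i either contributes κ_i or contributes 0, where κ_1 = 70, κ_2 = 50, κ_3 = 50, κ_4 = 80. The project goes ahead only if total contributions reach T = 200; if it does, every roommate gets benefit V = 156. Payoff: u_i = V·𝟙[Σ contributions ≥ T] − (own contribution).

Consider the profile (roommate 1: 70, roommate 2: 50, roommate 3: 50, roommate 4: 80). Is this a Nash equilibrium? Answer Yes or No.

Total = 250 ≥ 200: provided.
Roommate 1 (pledges 70, payoff 86): dropping to 0 → total 180, payoff 0. No gain.
Roommate 2 (pledges 50, payoff 106): dropping to 0 → total 200, payoff 156. Profitable deviation.

No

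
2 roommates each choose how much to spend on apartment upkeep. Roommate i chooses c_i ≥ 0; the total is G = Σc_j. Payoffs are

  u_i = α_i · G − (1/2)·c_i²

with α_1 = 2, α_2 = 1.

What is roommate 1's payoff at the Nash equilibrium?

Roommate i's FOC: ∂u_i/∂c_i = α_i − c_i = 0, so c_i* = α_i.
NE contributions = (2, 1); G = 3.
u_1 = α_1·G − ½·(c_1)² = 2·3 − ½·2² = 4.

4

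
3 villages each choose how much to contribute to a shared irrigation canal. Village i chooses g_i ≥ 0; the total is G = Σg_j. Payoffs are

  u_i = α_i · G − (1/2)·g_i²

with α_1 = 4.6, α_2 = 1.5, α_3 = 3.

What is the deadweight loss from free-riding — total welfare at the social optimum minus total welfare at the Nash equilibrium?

Village i's FOC: ∂u_i/∂g_i = α_i − g_i = 0, so g_i* = α_i.
NE contributions = (4.6, 1.5, 3); G = 9.1.
W^NE = (Σα)·G − ½Σα_i² = 9.1² − ½·32.41 = 66.605.
Planner sets g_i = Σα_j = 9.1 for every i, so G^SO = 3·9.1 = 27.3.
W^SO = (Σα)·G^SO − ½·3·(Σα)² = (3/2)·9.1² = 124.215.
Deadweight loss = W^SO − W^NE = 57.61.

57.61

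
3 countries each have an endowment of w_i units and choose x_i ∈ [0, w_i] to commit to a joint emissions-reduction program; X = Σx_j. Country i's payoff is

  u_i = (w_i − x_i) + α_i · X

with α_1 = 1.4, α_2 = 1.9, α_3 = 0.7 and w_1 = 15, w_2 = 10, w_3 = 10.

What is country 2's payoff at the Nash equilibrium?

∂u_i/∂x_i = α_i − 1, so country i contributes w_i if α_i > 1, else 0.
α_i > 1 for i ∈ {1, 2}; NE contributions (15, 10, 0), X = 25.
u_2 = (10 − 10) + 1.9·25 = 47.5.

47.5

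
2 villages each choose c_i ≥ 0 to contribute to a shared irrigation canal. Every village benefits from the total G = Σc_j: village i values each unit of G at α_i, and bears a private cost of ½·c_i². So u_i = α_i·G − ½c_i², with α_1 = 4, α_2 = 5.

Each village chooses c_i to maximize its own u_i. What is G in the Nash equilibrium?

Village i's FOC: ∂u_i/∂c_i = α_i − c_i = 0, so c_i* = α_i.
NE contributions = (4, 5); G = 9.

9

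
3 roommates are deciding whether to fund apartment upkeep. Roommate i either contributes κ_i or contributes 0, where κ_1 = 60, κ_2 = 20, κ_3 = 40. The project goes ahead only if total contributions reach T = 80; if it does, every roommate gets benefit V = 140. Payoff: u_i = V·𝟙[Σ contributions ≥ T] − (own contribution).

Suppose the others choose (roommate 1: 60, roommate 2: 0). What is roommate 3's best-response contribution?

Others' total = 60. Contributing 40 brings total to 100 ≥ 80: gain V − κ_3 = 100.
Best response: 40.

40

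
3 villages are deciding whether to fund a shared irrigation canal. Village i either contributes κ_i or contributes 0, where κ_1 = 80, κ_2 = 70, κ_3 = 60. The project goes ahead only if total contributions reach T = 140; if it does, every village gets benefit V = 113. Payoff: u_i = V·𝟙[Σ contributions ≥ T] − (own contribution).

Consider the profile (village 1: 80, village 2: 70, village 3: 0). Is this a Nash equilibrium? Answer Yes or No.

Total = 150 ≥ 140: provided.
Village 1 (pledges 80, payoff 33): dropping to 0 → total 70, payoff 0. No gain.
Village 2 (pledges 70, payoff 43): dropping to 0 → total 80, payoff 0. No gain.
Village 3 (pledges 0, payoff 113): pledging 60 → total 210, payoff 53. No gain.

Yes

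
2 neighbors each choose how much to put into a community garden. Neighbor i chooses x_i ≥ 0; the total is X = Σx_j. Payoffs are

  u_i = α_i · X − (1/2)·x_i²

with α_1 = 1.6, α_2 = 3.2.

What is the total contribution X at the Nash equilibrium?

Neighbor i's FOC: ∂u_i/∂x_i = α_i − x_i = 0, so x_i* = α_i.
NE contributions = (1.6, 3.2); X = 4.8.

4.8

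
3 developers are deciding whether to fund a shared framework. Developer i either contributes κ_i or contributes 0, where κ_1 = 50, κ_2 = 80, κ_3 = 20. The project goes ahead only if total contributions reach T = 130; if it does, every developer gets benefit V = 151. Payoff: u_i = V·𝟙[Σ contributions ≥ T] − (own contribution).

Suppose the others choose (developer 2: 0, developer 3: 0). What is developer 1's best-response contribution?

Others' total = 0. Even contributing 50 gives 50 < 130: no benefit either way.
Best response: 0.

0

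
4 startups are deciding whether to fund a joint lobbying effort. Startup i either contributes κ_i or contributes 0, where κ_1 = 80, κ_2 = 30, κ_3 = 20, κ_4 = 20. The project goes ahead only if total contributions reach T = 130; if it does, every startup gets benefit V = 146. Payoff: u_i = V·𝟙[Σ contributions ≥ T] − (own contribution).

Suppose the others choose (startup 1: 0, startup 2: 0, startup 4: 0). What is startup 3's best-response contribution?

0

Others' total = 0. Even contributing 20 gives 20 < 130: no benefit either way.
Best response: 0.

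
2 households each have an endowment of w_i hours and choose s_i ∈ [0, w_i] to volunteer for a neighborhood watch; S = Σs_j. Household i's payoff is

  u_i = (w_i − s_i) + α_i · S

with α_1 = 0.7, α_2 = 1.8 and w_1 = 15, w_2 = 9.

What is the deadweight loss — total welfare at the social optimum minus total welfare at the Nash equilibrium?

22.5

∂u_i/∂s_i = α_i − 1, so household i contributes w_i if α_i > 1, else 0.
α_i > 1 for i ∈ {2}; NE contributions (0, 9), S = 9.
W^NE = Σw_i − S^NE + (Σα_i)·S^NE = 24 + 1.5·9 = 37.5.
Planner: ∂(Σu_j)/∂s_i = Σα_j − 1 = 1.5 > 0, so everyone contributes w_i; S^SO = 24, W^SO = 24 + 1.5·24 = 60.
Deadweight loss = 22.5.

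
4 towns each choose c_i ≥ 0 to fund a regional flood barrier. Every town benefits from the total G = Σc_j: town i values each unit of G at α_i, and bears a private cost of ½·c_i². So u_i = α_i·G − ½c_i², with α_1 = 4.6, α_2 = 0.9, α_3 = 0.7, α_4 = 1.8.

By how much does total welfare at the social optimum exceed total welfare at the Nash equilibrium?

76.85

Town i's FOC: ∂u_i/∂c_i = α_i − c_i = 0, so c_i* = α_i.
NE contributions = (4.6, 0.9, 0.7, 1.8); G = 8.
W^NE = (Σα)·G − ½Σα_i² = 8² − ½·25.7 = 51.15.
Planner sets c_i = Σα_j = 8 for every i, so G^SO = 4·8 = 32.
W^SO = (Σα)·G^SO − ½·4·(Σα)² = (4/2)·8² = 128.
Deadweight loss = W^SO − W^NE = 76.85.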